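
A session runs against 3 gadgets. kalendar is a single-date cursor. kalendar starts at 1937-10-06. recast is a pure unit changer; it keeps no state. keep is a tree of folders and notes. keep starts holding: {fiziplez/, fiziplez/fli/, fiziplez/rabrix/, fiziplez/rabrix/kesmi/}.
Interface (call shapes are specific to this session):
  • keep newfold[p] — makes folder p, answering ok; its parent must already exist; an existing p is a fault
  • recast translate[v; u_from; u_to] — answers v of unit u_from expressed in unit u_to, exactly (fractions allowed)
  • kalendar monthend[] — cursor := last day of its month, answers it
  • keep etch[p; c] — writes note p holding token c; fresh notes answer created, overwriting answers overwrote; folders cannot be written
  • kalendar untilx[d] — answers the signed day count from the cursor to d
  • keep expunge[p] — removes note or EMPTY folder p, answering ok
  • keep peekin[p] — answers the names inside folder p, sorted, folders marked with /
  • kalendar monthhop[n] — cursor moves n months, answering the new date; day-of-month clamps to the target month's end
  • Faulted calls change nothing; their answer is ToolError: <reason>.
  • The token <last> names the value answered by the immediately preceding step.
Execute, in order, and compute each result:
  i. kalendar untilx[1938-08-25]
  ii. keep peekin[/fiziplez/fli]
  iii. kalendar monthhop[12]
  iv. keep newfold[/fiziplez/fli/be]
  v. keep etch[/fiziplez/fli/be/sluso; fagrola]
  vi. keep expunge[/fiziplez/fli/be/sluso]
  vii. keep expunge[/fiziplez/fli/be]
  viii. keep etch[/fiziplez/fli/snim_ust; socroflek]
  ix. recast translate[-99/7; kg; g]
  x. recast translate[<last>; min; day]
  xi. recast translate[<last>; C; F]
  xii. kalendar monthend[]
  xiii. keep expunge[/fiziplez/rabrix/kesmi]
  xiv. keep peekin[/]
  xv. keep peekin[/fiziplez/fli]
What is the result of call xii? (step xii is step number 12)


Answer: 1938-10-31

Derivation:
·→ kalendar untilx(d→1938-08-25)
·← 323
·→ keep peekin(p→/fiziplez/fli)
·← []
·→ kalendar monthhop(n→12)
·← 1938-10-06
·→ keep newfold(p→/fiziplez/fli/be)
·← ok
·→ keep etch(p→/fiziplez/fli/be/sluso, c→fagrola)
·← created
·→ keep expunge(p→/fiziplez/fli/be/sluso)
·← ok
·→ keep expunge(p→/fiziplez/fli/be)
·← ok
·→ keep etch(p→/fiziplez/fli/snim_ust, c→socroflek)
·← created
·→ recast translate(v→-99/7, u_from→kg, u_to→g)
·← -99000/7
·→ recast translate(v→<last>, u_from→min, u_to→day)
·← -275/28
·→ recast translate(v→<last>, u_from→C, u_to→F)
·← 401/28
·→ kalendar monthend()
·← 1938-10-31
·→ keep expunge(p→/fiziplez/rabrix/kesmi)
·← ok
·→ keep peekin(p→/)
·← [fiziplez/]
·→ keep peekin(p→/fiziplez/fli)
·← [snim_ust]


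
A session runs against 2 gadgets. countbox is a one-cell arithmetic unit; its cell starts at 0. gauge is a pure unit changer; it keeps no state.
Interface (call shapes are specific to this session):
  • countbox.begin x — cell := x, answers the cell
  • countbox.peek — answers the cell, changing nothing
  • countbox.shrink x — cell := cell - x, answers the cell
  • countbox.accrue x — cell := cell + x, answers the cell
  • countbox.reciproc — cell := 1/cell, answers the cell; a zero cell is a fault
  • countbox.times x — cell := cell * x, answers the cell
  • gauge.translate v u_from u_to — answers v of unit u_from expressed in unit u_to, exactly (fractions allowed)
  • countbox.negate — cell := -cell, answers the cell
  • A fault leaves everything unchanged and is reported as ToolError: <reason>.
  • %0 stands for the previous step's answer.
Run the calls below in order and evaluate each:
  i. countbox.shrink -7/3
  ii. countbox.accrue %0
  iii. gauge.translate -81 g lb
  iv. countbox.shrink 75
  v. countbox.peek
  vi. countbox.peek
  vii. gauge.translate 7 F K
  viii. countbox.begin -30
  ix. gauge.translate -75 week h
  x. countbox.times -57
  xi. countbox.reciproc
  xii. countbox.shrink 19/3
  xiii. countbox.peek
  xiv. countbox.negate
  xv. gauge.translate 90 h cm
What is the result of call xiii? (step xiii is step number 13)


Answer: -10829/1710

Derivation:
% shrink x=-7/3
= 7/3
% accrue x=%0
= 14/3
% translate v=-81 u_from=g u_to=lb
= -8100000/45359237
% shrink x=75
= -211/3
% peek
= -211/3
% peek
= -211/3
% translate v=7 u_from=F u_to=K
= 46667/180
% begin x=-30
= -30
% translate v=-75 u_from=week u_to=h
= -12600
% times x=-57
= 1710
% reciproc
= 1/1710
% shrink x=19/3
= -10829/1710
% peek
= -10829/1710
% negate
= 10829/1710
% translate v=90 u_from=h u_to=cm
= ToolError: incompatible units


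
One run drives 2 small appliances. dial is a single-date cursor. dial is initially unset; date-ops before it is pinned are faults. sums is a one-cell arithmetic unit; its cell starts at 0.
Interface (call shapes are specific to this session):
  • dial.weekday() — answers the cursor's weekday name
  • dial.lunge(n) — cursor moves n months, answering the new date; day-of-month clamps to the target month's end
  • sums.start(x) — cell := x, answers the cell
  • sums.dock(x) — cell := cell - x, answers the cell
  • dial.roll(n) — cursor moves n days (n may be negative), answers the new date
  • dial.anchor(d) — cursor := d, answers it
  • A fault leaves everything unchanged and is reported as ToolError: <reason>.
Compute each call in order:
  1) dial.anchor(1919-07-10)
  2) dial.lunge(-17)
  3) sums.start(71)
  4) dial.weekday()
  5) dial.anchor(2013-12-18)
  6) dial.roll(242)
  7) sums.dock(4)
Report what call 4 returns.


Do: anchor[d: 1919-07-10]
See: 1919-07-10
Do: lunge[n: -17]
See: 1918-02-10
Do: start[x: 71]
See: 71
Do: weekday[]
See: Sunday
Do: anchor[d: 2013-12-18]
See: 2013-12-18
Do: roll[n: 242]
See: 2014-08-17
Do: dock[x: 4]
See: 67

Answer: Sunday


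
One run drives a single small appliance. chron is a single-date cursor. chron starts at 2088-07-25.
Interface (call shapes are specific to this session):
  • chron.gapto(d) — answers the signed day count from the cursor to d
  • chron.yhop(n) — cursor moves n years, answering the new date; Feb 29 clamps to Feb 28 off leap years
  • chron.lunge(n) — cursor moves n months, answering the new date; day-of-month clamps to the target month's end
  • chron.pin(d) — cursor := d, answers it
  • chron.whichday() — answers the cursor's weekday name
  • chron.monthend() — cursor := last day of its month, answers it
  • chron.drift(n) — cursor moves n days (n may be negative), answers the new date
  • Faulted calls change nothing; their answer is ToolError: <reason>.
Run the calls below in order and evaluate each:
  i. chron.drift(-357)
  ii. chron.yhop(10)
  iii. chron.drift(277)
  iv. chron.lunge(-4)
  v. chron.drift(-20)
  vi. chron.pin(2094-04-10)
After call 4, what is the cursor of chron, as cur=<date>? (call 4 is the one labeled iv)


! chron.drift(n=-357) ~> 2087-08-03
! chron.yhop(n=10) ~> 2097-08-03
! chron.drift(n=277) ~> 2098-05-07
! chron.lunge(n=-4) ~> 2098-01-07
! chron.drift(n=-20) ~> 2097-12-18
! chron.pin(d=2094-04-10) ~> 2094-04-10

Answer: cur=2098-01-07


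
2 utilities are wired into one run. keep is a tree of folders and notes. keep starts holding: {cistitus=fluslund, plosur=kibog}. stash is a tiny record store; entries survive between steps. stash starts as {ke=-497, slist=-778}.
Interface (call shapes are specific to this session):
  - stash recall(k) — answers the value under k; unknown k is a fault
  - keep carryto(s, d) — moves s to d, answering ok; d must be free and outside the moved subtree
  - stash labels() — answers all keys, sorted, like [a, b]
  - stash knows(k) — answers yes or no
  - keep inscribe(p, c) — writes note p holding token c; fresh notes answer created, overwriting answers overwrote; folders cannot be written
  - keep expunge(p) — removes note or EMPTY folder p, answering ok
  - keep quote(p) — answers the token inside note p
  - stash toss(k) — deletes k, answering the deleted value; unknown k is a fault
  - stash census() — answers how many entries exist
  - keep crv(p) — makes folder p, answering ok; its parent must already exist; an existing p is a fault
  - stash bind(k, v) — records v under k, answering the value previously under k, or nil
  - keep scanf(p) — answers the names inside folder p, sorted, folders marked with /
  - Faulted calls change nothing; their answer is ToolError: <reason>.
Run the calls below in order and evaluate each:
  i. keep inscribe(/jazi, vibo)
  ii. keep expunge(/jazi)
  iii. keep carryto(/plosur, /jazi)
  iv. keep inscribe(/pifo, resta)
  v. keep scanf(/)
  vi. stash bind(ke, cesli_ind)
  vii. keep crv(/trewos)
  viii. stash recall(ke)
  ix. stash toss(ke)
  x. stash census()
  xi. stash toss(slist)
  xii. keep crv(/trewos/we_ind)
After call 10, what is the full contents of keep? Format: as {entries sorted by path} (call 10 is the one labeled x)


Answer: {cistitus=fluslund, jazi=kibog, pifo=resta, trewos/}

Derivation:
→ keep inscribe(p='/jazi', c='vibo')
← created
→ keep expunge(p='/jazi')
← ok
→ keep carryto(s='/plosur', d='/jazi')
← ok
→ keep inscribe(p='/pifo', c='resta')
← created
→ keep scanf(p='/')
← [cistitus, jazi, pifo]
→ stash bind(k='ke', v='cesli_ind')
← -497
→ keep crv(p='/trewos')
← ok
→ stash recall(k='ke')
← cesli_ind
→ stash toss(k='ke')
← cesli_ind
→ stash census()
← 1
→ stash toss(k='slist')
← -778
→ keep crv(p='/trewos/we_ind')
← ok


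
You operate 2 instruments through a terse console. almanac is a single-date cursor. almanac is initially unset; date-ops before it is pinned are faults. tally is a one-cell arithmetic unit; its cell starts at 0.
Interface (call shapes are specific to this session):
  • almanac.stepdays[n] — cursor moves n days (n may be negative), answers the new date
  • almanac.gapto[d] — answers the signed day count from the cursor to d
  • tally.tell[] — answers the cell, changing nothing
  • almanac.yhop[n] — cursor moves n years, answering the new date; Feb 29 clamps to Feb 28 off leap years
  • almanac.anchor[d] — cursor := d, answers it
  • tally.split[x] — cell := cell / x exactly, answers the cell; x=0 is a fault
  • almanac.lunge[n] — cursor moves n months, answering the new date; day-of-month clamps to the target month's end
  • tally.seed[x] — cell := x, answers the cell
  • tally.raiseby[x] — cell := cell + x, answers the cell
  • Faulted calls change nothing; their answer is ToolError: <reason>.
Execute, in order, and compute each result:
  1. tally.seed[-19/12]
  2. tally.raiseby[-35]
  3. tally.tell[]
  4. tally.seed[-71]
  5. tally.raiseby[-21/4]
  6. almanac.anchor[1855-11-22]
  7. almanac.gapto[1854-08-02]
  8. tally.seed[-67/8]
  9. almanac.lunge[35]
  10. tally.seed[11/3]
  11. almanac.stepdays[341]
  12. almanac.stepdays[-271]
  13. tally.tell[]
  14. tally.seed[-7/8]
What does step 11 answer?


Answer: 1859-09-28

Derivation:
I invoke tally.seed(x=-19/12), — result: -19/12.
Then tally.raiseby(x=-35), and observe -439/12.
I invoke tally.tell(), and observe -439/12.
Invoking tally.seed(x=-71), which returns -71.
Then tally.raiseby(x=-21/4), and see -305/4.
Then almanac.anchor(d=1855-11-22): 1855-11-22.
Calling almanac.gapto(d=1854-08-02), giving -477.
I use tally.seed(x=-67/8): -67/8.
Next I call almanac.lunge(n=35), which returns 1858-10-22.
I call tally.seed(x=11/3), and see 11/3.
Now I run almanac.stepdays(n=341), → 1859-09-28.
Then almanac.stepdays(n=-271), which returns 1858-12-31.
Now I run tally.tell, and get 11/3.
I call tally.seed(x=-7/8): -7/8.


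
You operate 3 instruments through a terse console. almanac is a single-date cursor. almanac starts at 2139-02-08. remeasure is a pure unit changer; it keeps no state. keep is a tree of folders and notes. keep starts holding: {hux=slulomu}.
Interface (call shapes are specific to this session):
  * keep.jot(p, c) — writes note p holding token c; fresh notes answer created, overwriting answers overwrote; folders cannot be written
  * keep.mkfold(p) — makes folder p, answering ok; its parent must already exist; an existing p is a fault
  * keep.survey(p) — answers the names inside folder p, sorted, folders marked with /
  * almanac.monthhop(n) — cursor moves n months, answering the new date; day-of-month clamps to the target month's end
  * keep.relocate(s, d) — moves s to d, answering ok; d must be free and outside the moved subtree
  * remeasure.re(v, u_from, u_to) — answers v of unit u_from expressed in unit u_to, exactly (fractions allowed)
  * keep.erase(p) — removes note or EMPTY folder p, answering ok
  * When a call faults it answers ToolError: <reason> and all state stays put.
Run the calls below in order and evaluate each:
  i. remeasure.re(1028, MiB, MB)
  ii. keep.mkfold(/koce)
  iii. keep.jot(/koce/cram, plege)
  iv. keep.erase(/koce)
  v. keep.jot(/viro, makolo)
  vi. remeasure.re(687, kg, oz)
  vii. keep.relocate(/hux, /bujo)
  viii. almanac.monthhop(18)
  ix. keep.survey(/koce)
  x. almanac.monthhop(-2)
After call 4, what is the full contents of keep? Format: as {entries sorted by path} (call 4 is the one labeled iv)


==> re(v=1028, u_from=MiB, u_to=MB)
<== 16842752/15625
==> mkfold(p=/koce)
<== ok
==> jot(p=/koce/cram, c=plege)
<== created
==> erase(p=/koce)
<== ToolError: not empty
==> jot(p=/viro, c=makolo)
<== created
==> re(v=687, u_from=kg, u_to=oz)
<== 1099200000000/45359237
==> relocate(s=/hux, d=/bujo)
<== ok
==> monthhop(n=18)
<== 2140-08-08
==> survey(p=/koce)
<== [cram]
==> monthhop(n=-2)
<== 2140-06-08

Answer: {hux=slulomu, koce/, koce/cram=plege}


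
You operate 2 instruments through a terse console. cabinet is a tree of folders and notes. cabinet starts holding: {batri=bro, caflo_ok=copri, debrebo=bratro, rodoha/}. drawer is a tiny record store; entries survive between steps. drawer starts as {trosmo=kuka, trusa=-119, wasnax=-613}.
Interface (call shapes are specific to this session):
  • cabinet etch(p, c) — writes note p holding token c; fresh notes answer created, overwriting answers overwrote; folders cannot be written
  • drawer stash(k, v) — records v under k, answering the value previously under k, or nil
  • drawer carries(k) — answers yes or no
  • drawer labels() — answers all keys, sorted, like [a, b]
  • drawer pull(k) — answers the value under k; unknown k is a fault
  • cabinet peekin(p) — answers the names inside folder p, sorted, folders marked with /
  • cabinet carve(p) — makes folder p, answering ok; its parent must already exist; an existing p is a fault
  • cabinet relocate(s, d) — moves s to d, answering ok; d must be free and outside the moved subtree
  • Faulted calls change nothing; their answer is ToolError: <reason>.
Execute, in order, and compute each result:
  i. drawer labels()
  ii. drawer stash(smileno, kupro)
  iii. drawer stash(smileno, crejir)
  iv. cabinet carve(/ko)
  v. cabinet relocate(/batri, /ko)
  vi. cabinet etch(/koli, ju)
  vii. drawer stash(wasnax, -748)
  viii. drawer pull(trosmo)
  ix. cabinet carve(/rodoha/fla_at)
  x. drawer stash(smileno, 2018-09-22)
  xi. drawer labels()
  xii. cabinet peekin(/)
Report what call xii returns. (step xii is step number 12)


Act: drawer labels[]
Obs: [trosmo, trusa, wasnax]
Act: drawer stash[k='smileno'; v='kupro']
Obs: nil
Act: drawer stash[k='smileno'; v='crejir']
Obs: kupro
Act: cabinet carve[p='/ko']
Obs: ok
Act: cabinet relocate[s='/batri'; d='/ko']
Obs: ToolError: exists
Act: cabinet etch[p='/koli'; c='ju']
Obs: created
Act: drawer stash[k='wasnax'; v='-748']
Obs: -613
Act: drawer pull[k='trosmo']
Obs: kuka
Act: cabinet carve[p='/rodoha/fla_at']
Obs: ok
Act: drawer stash[k='smileno'; v='2018-09-22']
Obs: crejir
Act: drawer labels[]
Obs: [smileno, trosmo, trusa, wasnax]
Act: cabinet peekin[p='/']
Obs: [batri, caflo_ok, debrebo, ko/, koli, rodoha/]

Answer: [batri, caflo_ok, debrebo, ko/, koli, rodoha/]


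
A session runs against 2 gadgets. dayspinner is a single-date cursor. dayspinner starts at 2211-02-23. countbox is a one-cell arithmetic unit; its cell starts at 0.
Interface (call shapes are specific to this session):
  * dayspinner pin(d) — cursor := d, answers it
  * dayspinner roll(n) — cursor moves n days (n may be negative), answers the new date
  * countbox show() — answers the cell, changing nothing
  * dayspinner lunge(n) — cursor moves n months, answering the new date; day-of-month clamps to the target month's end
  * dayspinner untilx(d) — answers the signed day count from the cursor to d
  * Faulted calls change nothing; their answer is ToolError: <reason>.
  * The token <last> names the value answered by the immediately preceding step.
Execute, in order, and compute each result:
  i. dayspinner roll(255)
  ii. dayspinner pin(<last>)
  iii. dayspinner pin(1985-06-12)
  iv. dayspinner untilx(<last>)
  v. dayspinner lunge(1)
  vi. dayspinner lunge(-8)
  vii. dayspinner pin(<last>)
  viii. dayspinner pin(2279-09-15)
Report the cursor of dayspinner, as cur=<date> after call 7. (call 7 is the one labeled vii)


Answer: cur=1984-11-12

Derivation:
I run dayspinner roll on 255, — result: 2211-11-05.
I use dayspinner pin on <last>, and see 2211-11-05.
I run dayspinner pin on 1985-06-12, → 1985-06-12.
Invoking dayspinner untilx on <last>, → 0.
I run dayspinner lunge on 1: 1985-07-12.
I try dayspinner lunge on -8, and see 1984-11-12.
I call dayspinner pin on <last>, and get 1984-11-12.
I use dayspinner pin on 2279-09-15, giving 2279-09-15.


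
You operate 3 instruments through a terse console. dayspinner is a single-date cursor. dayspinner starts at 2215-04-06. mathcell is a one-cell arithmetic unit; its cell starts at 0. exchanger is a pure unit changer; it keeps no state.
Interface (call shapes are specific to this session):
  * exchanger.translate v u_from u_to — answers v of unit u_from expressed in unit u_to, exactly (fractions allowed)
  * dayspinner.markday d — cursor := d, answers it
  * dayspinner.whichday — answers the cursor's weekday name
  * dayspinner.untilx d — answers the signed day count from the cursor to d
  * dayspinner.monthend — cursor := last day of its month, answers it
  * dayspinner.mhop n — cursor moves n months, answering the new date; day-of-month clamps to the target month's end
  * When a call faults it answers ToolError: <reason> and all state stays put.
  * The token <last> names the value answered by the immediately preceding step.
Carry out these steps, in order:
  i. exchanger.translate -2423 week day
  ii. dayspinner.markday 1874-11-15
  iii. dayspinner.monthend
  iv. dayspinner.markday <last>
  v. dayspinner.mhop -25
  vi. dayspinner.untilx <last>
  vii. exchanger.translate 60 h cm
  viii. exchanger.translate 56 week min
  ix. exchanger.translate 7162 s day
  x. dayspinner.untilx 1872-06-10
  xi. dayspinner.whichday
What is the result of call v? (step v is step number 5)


I use exchanger.translate on v→-2423, u_from→week, u_to→day, — result: -16961.
I run dayspinner.markday on d→1874-11-15: 1874-11-15.
Invoking dayspinner.monthend, yielding 1874-11-30.
I call dayspinner.markday on d→<last>, → 1874-11-30.
Calling dayspinner.mhop on n→-25, yielding 1872-10-30.
I run dayspinner.untilx on d→<last>, → 0.
Then exchanger.translate on v→60, u_from→h, u_to→cm, yielding ToolError: incompatible units.
I use exchanger.translate on v→56, u_from→week, u_to→min, which returns 564480.
Then exchanger.translate on v→7162, u_from→s, u_to→day, and get 3581/43200.
Calling dayspinner.untilx on d→1872-06-10, — result: -142.
Calling dayspinner.whichday: Wednesday.

Answer: 1872-10-30


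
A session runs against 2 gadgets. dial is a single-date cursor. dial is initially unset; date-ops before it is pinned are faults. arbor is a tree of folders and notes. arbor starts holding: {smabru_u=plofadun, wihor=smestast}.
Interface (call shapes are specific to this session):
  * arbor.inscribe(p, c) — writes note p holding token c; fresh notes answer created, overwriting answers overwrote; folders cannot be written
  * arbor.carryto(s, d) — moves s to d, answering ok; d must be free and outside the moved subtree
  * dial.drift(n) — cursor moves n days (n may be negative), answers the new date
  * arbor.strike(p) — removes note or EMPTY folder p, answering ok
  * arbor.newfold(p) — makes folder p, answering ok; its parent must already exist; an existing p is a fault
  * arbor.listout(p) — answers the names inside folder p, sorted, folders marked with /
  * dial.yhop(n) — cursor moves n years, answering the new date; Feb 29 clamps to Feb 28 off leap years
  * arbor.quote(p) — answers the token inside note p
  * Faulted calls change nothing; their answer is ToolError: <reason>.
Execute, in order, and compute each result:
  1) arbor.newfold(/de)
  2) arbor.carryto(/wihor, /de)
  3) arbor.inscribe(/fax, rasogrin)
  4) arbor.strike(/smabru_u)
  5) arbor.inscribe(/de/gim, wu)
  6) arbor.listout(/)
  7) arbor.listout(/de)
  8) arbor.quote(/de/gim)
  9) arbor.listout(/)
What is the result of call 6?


Answer: [de/, fax, wihor]

Derivation:
>>> arbor.newfold p=/de
:: ok
>>> arbor.carryto s=/wihor d=/de
:: ToolError: exists
>>> arbor.inscribe p=/fax c=rasogrin
:: created
>>> arbor.strike p=/smabru_u
:: ok
>>> arbor.inscribe p=/de/gim c=wu
:: created
>>> arbor.listout p=/
:: [de/, fax, wihor]
>>> arbor.listout p=/de
:: [gim]
>>> arbor.quote p=/de/gim
:: wu
>>> arbor.listout p=/
:: [de/, fax, wihor]


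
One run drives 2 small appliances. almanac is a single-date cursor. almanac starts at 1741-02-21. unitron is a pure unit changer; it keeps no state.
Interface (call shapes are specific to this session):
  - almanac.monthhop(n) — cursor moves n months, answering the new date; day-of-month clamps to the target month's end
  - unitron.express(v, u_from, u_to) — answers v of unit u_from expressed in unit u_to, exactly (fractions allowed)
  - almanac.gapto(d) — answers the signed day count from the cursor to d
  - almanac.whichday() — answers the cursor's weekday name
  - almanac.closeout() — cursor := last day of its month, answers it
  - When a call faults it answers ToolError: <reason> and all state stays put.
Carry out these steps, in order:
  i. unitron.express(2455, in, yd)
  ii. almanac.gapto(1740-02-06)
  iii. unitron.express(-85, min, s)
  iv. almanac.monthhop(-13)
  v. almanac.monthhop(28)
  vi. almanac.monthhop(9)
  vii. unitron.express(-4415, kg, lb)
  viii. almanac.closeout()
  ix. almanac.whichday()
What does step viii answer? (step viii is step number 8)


Answer: 1743-02-28

Derivation:
[in] unitron.express 2455 in yd
[out] 2455/36
[in] almanac.gapto 1740-02-06
[out] -381
[in] unitron.express -85 min s
[out] -5100
[in] almanac.monthhop -13
[out] 1740-01-21
[in] almanac.monthhop 28
[out] 1742-05-21
[in] almanac.monthhop 9
[out] 1743-02-21
[in] unitron.express -4415 kg lb
[out] -441500000000/45359237
[in] almanac.closeout
[out] 1743-02-28
[in] almanac.whichday
[out] Thursday


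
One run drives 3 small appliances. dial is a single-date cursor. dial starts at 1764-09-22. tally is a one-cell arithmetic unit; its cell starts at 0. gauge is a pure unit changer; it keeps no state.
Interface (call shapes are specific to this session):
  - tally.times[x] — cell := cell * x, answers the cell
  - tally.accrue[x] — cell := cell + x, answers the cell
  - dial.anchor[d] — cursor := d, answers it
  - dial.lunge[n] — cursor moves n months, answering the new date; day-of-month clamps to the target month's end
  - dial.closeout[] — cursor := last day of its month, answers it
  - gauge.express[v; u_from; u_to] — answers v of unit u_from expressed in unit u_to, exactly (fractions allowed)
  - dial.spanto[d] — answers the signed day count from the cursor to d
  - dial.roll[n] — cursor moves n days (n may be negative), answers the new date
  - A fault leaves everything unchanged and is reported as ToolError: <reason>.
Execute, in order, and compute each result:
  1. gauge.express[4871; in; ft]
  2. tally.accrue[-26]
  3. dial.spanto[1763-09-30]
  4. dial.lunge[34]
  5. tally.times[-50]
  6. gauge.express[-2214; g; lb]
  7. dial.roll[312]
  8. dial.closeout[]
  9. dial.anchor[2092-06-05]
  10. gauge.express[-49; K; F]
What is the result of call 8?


==> gauge.express(4871, in, ft)
<== 4871/12
==> tally.accrue(-26)
<== -26
==> dial.spanto(1763-09-30)
<== -358
==> dial.lunge(34)
<== 1767-07-22
==> tally.times(-50)
<== 1300
==> gauge.express(-2214, g, lb)
<== -221400000/45359237
==> dial.roll(312)
<== 1768-05-29
==> dial.closeout()
<== 1768-05-31
==> dial.anchor(2092-06-05)
<== 2092-06-05
==> gauge.express(-49, K, F)
<== -54787/100

Answer: 1768-05-31


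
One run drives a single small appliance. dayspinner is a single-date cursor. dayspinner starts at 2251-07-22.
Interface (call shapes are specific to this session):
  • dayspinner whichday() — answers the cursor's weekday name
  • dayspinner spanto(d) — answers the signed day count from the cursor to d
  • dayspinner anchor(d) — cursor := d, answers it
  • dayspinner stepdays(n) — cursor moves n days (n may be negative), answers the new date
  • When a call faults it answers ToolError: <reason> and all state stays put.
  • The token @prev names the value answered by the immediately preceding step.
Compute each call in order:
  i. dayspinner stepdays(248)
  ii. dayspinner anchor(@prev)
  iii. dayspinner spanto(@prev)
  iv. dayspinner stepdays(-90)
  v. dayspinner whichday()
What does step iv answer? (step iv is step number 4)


Answer: 2251-12-27

Derivation:
# 1. dayspinner stepdays(n=248) => 2252-03-26
# 2. dayspinner anchor(d=@prev) => 2252-03-26
# 3. dayspinner spanto(d=@prev) => 0
# 4. dayspinner stepdays(n=-90) => 2251-12-27
# 5. dayspinner whichday() => Saturday


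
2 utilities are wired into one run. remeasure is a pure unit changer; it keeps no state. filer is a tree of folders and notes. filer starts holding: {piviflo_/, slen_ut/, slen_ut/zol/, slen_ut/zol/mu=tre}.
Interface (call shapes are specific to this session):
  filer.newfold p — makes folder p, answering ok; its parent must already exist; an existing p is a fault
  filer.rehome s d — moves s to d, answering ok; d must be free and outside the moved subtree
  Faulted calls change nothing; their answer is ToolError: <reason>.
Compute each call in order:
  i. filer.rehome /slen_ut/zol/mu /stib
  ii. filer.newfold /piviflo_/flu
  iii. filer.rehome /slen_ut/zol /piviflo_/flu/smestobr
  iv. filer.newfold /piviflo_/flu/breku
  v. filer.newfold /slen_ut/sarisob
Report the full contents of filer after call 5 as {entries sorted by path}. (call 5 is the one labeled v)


-> filer.rehome(s→/slen_ut/zol/mu, d→/stib)
<- ok
-> filer.newfold(p→/piviflo_/flu)
<- ok
-> filer.rehome(s→/slen_ut/zol, d→/piviflo_/flu/smestobr)
<- ok
-> filer.newfold(p→/piviflo_/flu/breku)
<- ok
-> filer.newfold(p→/slen_ut/sarisob)
<- ok

Answer: {piviflo_/, piviflo_/flu/, piviflo_/flu/breku/, piviflo_/flu/smestobr/, slen_ut/, slen_ut/sarisob/, stib=tre}


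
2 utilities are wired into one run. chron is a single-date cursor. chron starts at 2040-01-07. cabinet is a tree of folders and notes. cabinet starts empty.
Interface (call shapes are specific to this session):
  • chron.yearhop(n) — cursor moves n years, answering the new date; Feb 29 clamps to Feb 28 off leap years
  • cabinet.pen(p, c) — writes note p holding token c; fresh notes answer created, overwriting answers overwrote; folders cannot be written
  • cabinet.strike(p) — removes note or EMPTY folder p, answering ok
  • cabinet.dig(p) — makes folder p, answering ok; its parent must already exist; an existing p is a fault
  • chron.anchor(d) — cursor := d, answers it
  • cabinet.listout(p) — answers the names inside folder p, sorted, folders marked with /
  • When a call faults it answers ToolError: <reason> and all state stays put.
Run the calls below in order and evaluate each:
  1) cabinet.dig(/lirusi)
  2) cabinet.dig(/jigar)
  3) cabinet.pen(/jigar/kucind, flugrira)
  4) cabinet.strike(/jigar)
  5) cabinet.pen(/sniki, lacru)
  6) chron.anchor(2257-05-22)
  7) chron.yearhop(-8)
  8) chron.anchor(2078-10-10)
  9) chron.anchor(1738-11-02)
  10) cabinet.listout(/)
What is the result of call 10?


Answer: [jigar/, lirusi/, sniki]

Derivation:
I call dig(p=/lirusi), and see ok.
I run dig(p=/jigar): ok.
Using pen(p=/jigar/kucind, c=flugrira), and see created.
Now I run strike(p=/jigar), yielding ToolError: not empty.
Invoking pen(p=/sniki, c=lacru), yielding created.
Calling anchor(d=2257-05-22), → 2257-05-22.
Invoking yearhop(n=-8), and get 2249-05-22.
I invoke anchor(d=2078-10-10), → 2078-10-10.
I run anchor(d=1738-11-02): 1738-11-02.
Invoking listout(p=/), giving [jigar/, lirusi/, sniki].


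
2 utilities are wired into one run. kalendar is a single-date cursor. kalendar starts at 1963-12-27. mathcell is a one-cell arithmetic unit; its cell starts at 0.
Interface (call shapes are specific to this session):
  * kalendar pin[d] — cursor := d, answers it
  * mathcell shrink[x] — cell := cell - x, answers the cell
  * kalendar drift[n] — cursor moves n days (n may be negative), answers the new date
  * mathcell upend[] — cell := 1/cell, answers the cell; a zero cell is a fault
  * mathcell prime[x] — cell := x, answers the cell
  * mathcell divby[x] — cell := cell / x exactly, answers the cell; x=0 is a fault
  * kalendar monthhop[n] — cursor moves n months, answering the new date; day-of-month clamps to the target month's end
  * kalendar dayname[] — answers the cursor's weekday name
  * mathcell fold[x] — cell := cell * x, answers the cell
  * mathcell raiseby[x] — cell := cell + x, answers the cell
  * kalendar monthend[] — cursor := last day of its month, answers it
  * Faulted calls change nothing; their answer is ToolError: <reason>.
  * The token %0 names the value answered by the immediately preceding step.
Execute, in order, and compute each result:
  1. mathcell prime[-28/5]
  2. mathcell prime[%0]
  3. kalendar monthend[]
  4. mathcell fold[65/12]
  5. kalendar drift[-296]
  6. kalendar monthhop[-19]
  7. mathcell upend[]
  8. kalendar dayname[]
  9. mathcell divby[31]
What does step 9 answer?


Step: mathcell prime[-28/5]
Result: -28/5
Step: mathcell prime[%0]
Result: -28/5
Step: kalendar monthend[]
Result: 1963-12-31
Step: mathcell fold[65/12]
Result: -91/3
Step: kalendar drift[-296]
Result: 1963-03-10
Step: kalendar monthhop[-19]
Result: 1961-08-10
Step: mathcell upend[]
Result: -3/91
Step: kalendar dayname[]
Result: Thursday
Step: mathcell divby[31]
Result: -3/2821

Answer: -3/2821


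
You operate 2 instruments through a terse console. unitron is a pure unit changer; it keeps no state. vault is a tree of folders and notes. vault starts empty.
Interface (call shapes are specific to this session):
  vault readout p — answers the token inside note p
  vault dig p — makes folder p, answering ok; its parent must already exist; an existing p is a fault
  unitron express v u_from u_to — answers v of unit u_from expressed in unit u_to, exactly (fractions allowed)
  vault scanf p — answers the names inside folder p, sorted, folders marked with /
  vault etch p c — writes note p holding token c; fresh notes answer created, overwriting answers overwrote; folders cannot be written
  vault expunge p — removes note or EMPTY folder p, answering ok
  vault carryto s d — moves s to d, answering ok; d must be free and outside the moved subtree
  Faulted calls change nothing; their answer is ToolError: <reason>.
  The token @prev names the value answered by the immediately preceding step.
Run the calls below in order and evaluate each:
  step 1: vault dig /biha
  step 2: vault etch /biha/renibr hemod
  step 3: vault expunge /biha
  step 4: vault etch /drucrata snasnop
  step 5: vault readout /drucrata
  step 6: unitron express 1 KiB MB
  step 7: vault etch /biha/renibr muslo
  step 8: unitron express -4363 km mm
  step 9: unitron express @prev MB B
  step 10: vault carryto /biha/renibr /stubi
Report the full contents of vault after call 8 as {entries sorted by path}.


Answer: {biha/, biha/renibr=muslo, drucrata=snasnop}

Derivation:
==> vault dig(/biha)
<== ok
==> vault etch(/biha/renibr, hemod)
<== created
==> vault expunge(/biha)
<== ToolError: not empty
==> vault etch(/drucrata, snasnop)
<== created
==> vault readout(/drucrata)
<== snasnop
==> unitron express(1, KiB, MB)
<== 16/15625
==> vault etch(/biha/renibr, muslo)
<== overwrote
==> unitron express(-4363, km, mm)
<== -4363000000
==> unitron express(@prev, MB, B)
<== -4363000000000000
==> vault carryto(/biha/renibr, /stubi)
<== ok


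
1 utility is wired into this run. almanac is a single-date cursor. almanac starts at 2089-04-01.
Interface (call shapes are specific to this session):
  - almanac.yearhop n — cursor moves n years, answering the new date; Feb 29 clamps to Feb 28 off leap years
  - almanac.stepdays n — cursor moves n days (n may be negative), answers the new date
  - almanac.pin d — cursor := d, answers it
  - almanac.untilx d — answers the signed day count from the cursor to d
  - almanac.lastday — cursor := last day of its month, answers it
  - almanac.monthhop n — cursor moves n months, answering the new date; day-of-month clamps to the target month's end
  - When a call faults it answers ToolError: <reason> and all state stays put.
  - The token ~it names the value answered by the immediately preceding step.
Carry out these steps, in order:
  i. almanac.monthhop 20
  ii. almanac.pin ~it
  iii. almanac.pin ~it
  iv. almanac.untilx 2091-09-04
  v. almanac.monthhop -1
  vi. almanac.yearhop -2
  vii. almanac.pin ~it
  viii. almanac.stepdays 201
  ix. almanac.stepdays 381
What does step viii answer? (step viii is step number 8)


Answer: 2089-05-21

Derivation:
% almanac.monthhop(n: 20) -> 2090-12-01
% almanac.pin(d: ~it) -> 2090-12-01
% almanac.pin(d: ~it) -> 2090-12-01
% almanac.untilx(d: 2091-09-04) -> 277
% almanac.monthhop(n: -1) -> 2090-11-01
% almanac.yearhop(n: -2) -> 2088-11-01
% almanac.pin(d: ~it) -> 2088-11-01
% almanac.stepdays(n: 201) -> 2089-05-21
% almanac.stepdays(n: 381) -> 2090-06-06


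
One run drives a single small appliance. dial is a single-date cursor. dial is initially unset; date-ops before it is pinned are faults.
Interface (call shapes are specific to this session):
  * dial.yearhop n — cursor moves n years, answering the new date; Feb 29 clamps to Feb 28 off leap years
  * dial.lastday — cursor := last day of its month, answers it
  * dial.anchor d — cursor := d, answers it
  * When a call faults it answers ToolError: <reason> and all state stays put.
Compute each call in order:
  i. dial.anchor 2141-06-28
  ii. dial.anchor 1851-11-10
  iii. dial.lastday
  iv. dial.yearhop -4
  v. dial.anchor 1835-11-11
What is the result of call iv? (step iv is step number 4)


Answer: 1847-11-30

Derivation:
CALL dial.anchor[d→2141-06-28]
RET  2141-06-28
CALL dial.anchor[d→1851-11-10]
RET  1851-11-10
CALL dial.lastday[]
RET  1851-11-30
CALL dial.yearhop[n→-4]
RET  1847-11-30
CALL dial.anchor[d→1835-11-11]
RET  1835-11-11


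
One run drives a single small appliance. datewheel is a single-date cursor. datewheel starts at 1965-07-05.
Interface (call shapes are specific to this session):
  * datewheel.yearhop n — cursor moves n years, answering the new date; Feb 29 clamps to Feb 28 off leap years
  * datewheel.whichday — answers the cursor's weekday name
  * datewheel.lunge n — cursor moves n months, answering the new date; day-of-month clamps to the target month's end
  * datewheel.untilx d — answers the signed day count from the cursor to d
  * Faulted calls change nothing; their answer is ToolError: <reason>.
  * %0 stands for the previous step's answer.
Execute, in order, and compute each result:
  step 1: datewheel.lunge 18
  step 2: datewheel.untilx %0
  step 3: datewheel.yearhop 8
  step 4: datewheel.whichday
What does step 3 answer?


==> datewheel.lunge(n→18)
<== 1967-01-05
==> datewheel.untilx(d→%0)
<== 0
==> datewheel.yearhop(n→8)
<== 1975-01-05
==> datewheel.whichday()
<== Sunday

Answer: 1975-01-05


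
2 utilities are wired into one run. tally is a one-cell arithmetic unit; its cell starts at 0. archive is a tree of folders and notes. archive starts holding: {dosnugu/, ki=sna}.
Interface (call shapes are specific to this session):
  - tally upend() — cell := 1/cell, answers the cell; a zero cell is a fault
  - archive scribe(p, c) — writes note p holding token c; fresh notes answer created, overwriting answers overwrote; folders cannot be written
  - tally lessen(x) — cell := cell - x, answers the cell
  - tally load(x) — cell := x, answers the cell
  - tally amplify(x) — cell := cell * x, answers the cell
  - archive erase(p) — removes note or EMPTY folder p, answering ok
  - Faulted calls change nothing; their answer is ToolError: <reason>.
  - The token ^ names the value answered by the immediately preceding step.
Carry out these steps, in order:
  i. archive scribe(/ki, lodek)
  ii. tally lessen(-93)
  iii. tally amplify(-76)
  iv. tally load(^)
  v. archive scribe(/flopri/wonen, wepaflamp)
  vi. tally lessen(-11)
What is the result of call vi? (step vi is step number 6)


Answer: -7057

Derivation:
> archive scribe p='/ki' c='lodek'
:: overwrote
> tally lessen x='-93'
:: 93
> tally amplify x='-76'
:: -7068
> tally load x='^'
:: -7068
> archive scribe p='/flopri/wonen' c='wepaflamp'
:: ToolError: no parent
> tally lessen x='-11'
:: -7057


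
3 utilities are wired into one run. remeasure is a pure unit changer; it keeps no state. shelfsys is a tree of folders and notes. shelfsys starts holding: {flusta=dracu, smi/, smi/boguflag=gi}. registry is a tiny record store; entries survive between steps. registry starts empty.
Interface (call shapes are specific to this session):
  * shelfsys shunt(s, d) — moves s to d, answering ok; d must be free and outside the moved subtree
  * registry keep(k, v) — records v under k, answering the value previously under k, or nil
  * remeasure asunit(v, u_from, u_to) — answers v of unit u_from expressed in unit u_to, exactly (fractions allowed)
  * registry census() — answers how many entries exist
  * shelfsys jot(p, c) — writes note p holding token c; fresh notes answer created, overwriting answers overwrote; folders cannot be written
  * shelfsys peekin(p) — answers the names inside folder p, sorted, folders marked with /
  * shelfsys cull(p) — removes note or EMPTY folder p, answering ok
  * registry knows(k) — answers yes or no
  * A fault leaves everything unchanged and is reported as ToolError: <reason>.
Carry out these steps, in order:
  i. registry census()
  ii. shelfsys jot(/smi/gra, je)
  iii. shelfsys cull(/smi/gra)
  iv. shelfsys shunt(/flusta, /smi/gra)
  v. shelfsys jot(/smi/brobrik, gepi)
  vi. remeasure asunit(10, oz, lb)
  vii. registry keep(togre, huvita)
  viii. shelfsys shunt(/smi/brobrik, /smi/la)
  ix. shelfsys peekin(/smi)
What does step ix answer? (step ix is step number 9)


Answer: [boguflag, gra, la]

Derivation:
% 1. registry census() ~> 0
% 2. shelfsys jot(p→/smi/gra, c→je) ~> created
% 3. shelfsys cull(p→/smi/gra) ~> ok
% 4. shelfsys shunt(s→/flusta, d→/smi/gra) ~> ok
% 5. shelfsys jot(p→/smi/brobrik, c→gepi) ~> created
% 6. remeasure asunit(v→10, u_from→oz, u_to→lb) ~> 5/8
% 7. registry keep(k→togre, v→huvita) ~> nil
% 8. shelfsys shunt(s→/smi/brobrik, d→/smi/la) ~> ok
% 9. shelfsys peekin(p→/smi) ~> [boguflag, gra, la]


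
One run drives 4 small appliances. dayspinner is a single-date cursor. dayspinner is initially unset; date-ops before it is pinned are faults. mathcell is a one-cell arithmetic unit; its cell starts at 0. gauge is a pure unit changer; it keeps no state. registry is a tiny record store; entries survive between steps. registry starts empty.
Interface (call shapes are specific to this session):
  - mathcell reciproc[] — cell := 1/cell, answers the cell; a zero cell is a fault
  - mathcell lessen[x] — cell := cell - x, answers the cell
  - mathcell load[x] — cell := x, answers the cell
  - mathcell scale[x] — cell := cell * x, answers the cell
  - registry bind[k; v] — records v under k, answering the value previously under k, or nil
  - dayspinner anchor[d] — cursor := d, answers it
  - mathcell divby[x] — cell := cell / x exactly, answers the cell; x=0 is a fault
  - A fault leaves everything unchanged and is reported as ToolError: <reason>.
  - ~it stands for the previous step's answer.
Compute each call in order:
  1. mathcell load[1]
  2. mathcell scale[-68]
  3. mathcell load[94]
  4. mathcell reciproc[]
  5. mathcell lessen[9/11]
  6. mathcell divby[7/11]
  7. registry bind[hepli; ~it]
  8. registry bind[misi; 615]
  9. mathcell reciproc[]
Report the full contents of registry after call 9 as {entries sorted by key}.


Answer: {hepli=-835/658, misi=615}

Derivation:
-- mathcell load(x=1) -> 1
-- mathcell scale(x=-68) -> -68
-- mathcell load(x=94) -> 94
-- mathcell reciproc() -> 1/94
-- mathcell lessen(x=9/11) -> -835/1034
-- mathcell divby(x=7/11) -> -835/658
-- registry bind(k=hepli, v=~it) -> nil
-- registry bind(k=misi, v=615) -> nil
-- mathcell reciproc() -> -658/835
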